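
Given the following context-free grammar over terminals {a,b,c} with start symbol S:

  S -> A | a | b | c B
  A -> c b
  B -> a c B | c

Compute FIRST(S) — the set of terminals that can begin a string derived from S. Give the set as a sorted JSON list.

FIRST sets, iterate to fixpoint:
pass 1:
  A via A→c b: +{c}
  B via B→a c B: +{a}
  B via B→c: +{c}
  S via S→A: +{c}
  S via S→a: +{a}
  S via S→b: +{b}
  FIRST(S)={a,b,c}  FIRST(A)={c}  FIRST(B)={a,c}
pass 2: (no change)
  FIRST(S)={a,b,c}  FIRST(A)={c}  FIRST(B)={a,c}

FIRST(S) = ["a", "b", "c"]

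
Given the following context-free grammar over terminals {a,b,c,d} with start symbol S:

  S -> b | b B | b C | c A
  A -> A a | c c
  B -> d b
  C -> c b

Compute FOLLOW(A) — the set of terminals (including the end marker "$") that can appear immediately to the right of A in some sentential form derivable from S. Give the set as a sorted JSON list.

Compute FIRST by fixpoint:
[1]
  A via A→c c: +{c}
  B via B→d b: +{d}
  C via C→c b: +{c}
  S via S→b: +{b}
  S via S→c A: +{c}
  FIRST[S]={b,c}  FIRST[A]={c}  FIRST[B]={d}  FIRST[C]={c}
[2] done
  FIRST[S]={b,c}  FIRST[A]={c}  FIRST[B]={d}  FIRST[C]={c}

FOLLOW iteration:
initialize: $ ∈ FOLLOW(S)
round 1:
  A→A a: FOLLOW(A) ⊇ FIRST(a) = {a}; new: +{a}
  S→b B: FOLLOW(B) ⊇ FOLLOW(S) ⊇ {$}; new: +{$}
  S→b C: FOLLOW(C) ⊇ FOLLOW(S) ⊇ {$}; new: +{$}
  S→c A: FOLLOW(A) ⊇ FOLLOW(S) ⊇ {$}; new: +{$}
  FOLLOW[S]={$}  FOLLOW[A]={$,a}  FOLLOW[B]={$}  FOLLOW[C]={$}
round 2: (no change)
  FOLLOW[S]={$}  FOLLOW[A]={$,a}  FOLLOW[B]={$}  FOLLOW[C]={$}

FOLLOW(A) = ["$", "a"]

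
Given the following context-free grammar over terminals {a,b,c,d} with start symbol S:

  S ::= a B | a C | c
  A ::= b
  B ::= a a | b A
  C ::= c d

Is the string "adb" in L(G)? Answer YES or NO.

Convert to CNF:
  S -> T0 B | T0 C | c
  A -> b
  B -> T0 T0 | T1 A
  C -> T2 T3
  T0 -> a
  T1 -> b
  T2 -> c
  T3 -> d

CYK fill:
  cell(0,0) a: {T0}  orig:{}
  cell(1,1) d: {T3}  orig:{}
  cell(2,2) b: {A,T1}  orig:{A}
  cell(0,1) ad: ∅
  cell(1,2) db: ∅
  cell(0,2) adb: ∅

S ∉ T[0,2] ⇒ NO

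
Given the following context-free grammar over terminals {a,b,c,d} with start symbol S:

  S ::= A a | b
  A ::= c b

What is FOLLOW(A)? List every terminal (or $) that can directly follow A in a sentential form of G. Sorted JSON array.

FIRST iteration:
pass 1:
  A via A→c b: +{c}
  S via S→A a: +{c}
  S via S→b: +{b}
  FIRST(S)={b,c}  FIRST(A)={c}
pass 2: (no change)
  FIRST(S)={b,c}  FIRST(A)={c}

Compute FOLLOW by fixpoint:
seed FOLLOW(S) with $
pass 1:
  S→A a: FOLLOW(A) ⊇ FIRST(a) = {a}; new: +{a}
  FOLLOW[S]={$}  FOLLOW[A]={a}
pass 2: done
  FOLLOW[S]={$}  FOLLOW[A]={a}

FOLLOW(A) = ["a"]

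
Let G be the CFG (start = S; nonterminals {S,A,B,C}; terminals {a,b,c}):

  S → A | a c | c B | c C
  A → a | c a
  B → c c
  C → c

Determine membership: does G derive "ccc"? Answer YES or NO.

Convert to CNF:
  S -> T0 B | T0 C | T0 T1 | T1 T0 | a
  A -> T0 T1 | a
  B -> T0 T0
  C -> c
  T0 -> c
  T1 -> a

CYK table (by increasing span):
  cell(0,0) c: {C,T0}  orig:{C}
  cell(1,1) c: {C,T0}  orig:{C}
  cell(2,2) c: {C,T0}  orig:{C}
  cell(0,1) cc: {B,S}
  cell(1,2) cc: {B,S}
  cell(0,2) ccc: {S}

S ∈ T[0,2] ⇒ YES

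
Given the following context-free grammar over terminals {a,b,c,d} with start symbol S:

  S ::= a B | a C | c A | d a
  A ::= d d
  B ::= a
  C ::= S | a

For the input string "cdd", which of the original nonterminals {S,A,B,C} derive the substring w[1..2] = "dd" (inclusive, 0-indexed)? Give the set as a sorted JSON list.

Convert to CNF:
  S -> T0 T1 | T1 B | T1 C | T2 A
  A -> T0 T0
  B -> a
  C -> T0 T1 | T1 B | T1 C | T2 A | a
  T0 -> d
  T1 -> a
  T2 -> c

Fill CYK table bottom-up, restricted to cells inside w[1..2]:
  cell(1,1) d: {T0}  orig:{}
  cell(2,2) d: {T0}  orig:{}
  cell(1,2) dd: {A}

Original NTs in T[1,2] deriving "dd": ["A"]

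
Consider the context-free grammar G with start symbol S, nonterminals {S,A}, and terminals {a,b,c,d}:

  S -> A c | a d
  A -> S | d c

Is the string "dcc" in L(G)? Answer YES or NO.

Convert to CNF:
  S -> A T0 | T1 T2
  A -> A T0 | T1 T2 | T2 T0
  T0 -> c
  T1 -> a
  T2 -> d

Fill CYK table bottom-up:
  T[0,0] 'd' = {T2}  orig:{}
  T[1,1] 'c' = {T0}  orig:{}
  T[2,2] 'c' = {T0}  orig:{}
  T[0,1] 'dc' = {A}
  T[1,2] 'cc' = ∅
  T[0,2] 'dcc' = {A,S}

S ∈ T[0,2] ⇒ YES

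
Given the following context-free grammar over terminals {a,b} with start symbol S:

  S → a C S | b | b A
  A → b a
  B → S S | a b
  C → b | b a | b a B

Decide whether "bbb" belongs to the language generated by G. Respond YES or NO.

Convert to CNF:
  S -> T0 A | T1 X3 | b
  A -> T0 T1
  B -> S S | T1 T0
  C -> T0 T1 | T0 X2 | b
  T0 -> b
  T1 -> a
  X2 -> T1 B
  X3 -> C S

CYK table (by increasing span):
  T[0,0] 'b' = {C,S,T0}  orig:{C,S}
  T[1,1] 'b' = {C,S,T0}  orig:{C,S}
  T[2,2] 'b' = {C,S,T0}  orig:{C,S}
  T[0,1] 'bb' = {B,X3}  orig:{B}
  T[1,2] 'bb' = {B,X3}  orig:{B}
  T[0,2] 'bbb' = ∅

S ∉ T[0,2] ⇒ NO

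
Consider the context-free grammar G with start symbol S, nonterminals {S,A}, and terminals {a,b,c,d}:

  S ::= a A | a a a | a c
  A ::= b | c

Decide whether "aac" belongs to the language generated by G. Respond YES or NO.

Convert to CNF:
  S -> T0 A | T0 T1 | T0 X2
  A -> b | c
  T0 -> a
  T1 -> c
  X2 -> T0 T0

CYK fill:
  [0..0]={T0}  "a"  orig:{}
  [1..1]={T0}  "a"  orig:{}
  [2..2]={A,T1}  "c"  orig:{A}
  [0..1]={X2}  "aa"  orig:{}
  [1..2]={S}  "ac"
  [0..2]=∅  "aac"

S ∉ T[0,2] ⇒ NO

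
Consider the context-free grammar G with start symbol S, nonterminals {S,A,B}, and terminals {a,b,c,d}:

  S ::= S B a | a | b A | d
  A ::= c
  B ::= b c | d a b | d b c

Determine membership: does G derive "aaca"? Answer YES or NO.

Convert to CNF:
  S -> S X6 | T0 A | a | d
  A -> c
  B -> T0 T1 | T2 X4 | T2 X5
  T0 -> b
  T1 -> c
  T2 -> d
  T3 -> a
  X4 -> T3 T0
  X5 -> T0 T1
  X6 -> B T3

CYK fill:
  T[0,0] 'a' = {S,T3}  orig:{S}
  T[1,1] 'a' = {S,T3}  orig:{S}
  T[2,2] 'c' = {A,T1}  orig:{A}
  T[3,3] 'a' = {S,T3}  orig:{S}
  T[0,1] 'aa' = ∅
  T[1,2] 'ac' = ∅
  T[2,3] 'ca' = ∅
  T[0,2] 'aac' = ∅
  T[1,3] 'aca' = ∅
  T[0,3] 'aaca' = ∅

S ∉ T[0,3] ⇒ NO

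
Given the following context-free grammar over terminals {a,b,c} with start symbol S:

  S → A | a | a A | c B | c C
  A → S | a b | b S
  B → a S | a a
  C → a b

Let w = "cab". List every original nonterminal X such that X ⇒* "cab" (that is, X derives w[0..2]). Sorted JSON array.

Convert to CNF:
  S -> T0 A | T0 T1 | T1 S | T2 B | T2 C | a
  A -> T0 A | T0 T1 | T1 S | T2 B | T2 C | a
  B -> T0 S | T0 T0
  C -> T0 T1
  T0 -> a
  T1 -> b
  T2 -> c

CYK table (by increasing span) (cells [i..j] with 0 ≤ i ≤ j ≤ 2 only):
  cell(0,0) c: {T2}  orig:{}
  cell(1,1) a: {A,S,T0}  orig:{A,S}
  cell(2,2) b: {T1}  orig:{}
  cell(0,1) ca: ∅
  cell(1,2) ab: {A,C,S}
  cell(0,2) cab: {A,S}

Original NTs in T[0,2] deriving "cab": ["A", "S"]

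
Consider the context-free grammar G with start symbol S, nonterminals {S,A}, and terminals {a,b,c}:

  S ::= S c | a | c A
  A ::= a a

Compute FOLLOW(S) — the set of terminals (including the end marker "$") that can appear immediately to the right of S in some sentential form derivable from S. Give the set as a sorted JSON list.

FIRST iteration:
iter 1:
  A via A→a a: +{a}
  S via S→a: +{a}
  S via S→c A: +{c}
  FIRST(S)={a,c}  FIRST(A)={a}
iter 2: (stable)
  FIRST(S)={a,c}  FIRST(A)={a}

FOLLOW iteration:
seed FOLLOW(S) with $
round 1:
  S→S c: FOLLOW(S) ⊇ FIRST(c) = {c}; new: +{c}
  S→c A: FOLLOW(A) ⊇ FOLLOW(S) ⊇ {$,c}; new: +{$,c}
  FOLLOW(S)={$,c}  FOLLOW(A)={$,c}
round 2: (no change)
  FOLLOW(S)={$,c}  FOLLOW(A)={$,c}

FOLLOW(S) = ["$", "c"]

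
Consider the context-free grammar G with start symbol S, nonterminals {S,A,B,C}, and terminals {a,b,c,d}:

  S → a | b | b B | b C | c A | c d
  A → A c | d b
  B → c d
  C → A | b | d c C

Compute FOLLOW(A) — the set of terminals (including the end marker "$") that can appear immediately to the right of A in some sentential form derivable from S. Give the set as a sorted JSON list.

Compute FIRST by fixpoint:
pass 1:
  A via A→d b: +{d}
  B via B→c d: +{c}
  C via C→A: +{d}
  C via C→b: +{b}
  S via S→a: +{a}
  S via S→b: +{b}
  S via S→c A: +{c}
  FIRST(S)={a,b,c}  FIRST(A)={d}  FIRST(B)={c}  FIRST(C)={b,d}
pass 2: done
  FIRST(S)={a,b,c}  FIRST(A)={d}  FIRST(B)={c}  FIRST(C)={b,d}

FOLLOW sets:
FOLLOW(S) := {$}
round 1:
  A→A c: FOLLOW(A) ⊇ FIRST(c) = {c}; new: +{c}
  S→b B: FOLLOW(B) ⊇ FOLLOW(S) ⊇ {$}; new: +{$}
  S→b C: FOLLOW(C) ⊇ FOLLOW(S) ⊇ {$}; new: +{$}
  S→c A: FOLLOW(A) ⊇ FOLLOW(S) ⊇ {$}; new: +{$}
  FOLLOW[S]={$}  FOLLOW[A]={$,c}  FOLLOW[B]={$}  FOLLOW[C]={$}
round 2: (no change)
  FOLLOW[S]={$}  FOLLOW[A]={$,c}  FOLLOW[B]={$}  FOLLOW[C]={$}

FOLLOW(A) = ["$", "c"]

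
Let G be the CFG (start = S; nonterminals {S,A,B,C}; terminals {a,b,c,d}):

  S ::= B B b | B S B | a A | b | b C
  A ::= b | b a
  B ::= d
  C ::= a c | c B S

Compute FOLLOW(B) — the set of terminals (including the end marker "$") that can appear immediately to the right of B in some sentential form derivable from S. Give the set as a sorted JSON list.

FIRST iteration:
round 1:
  A via A→b: +{b}
  B via B→d: +{d}
  C via C→a c: +{a}
  C via C→c B S: +{c}
  S via S→B B b: +{d}
  S via S→a A: +{a}
  S via S→b: +{b}
  FIRST[S]={a,b,d}  FIRST[A]={b}  FIRST[B]={d}  FIRST[C]={a,c}
round 2: (no change)
  FIRST[S]={a,b,d}  FIRST[A]={b}  FIRST[B]={d}  FIRST[C]={a,c}

Compute FOLLOW by fixpoint:
initialize: $ ∈ FOLLOW(S)
iter 1:
  C→c B S: FOLLOW(B) ⊇ FIRST(S) = {a,b,d}; new: +{a,b,d}
  S→B S B: FOLLOW(S) ⊇ FIRST(B) = {d}; new: +{d}
  S→B S B: FOLLOW(B) ⊇ FOLLOW(S) ⊇ {$,d}; new: +{$}
  S→a A: FOLLOW(A) ⊇ FOLLOW(S) ⊇ {$,d}; new: +{$,d}
  S→b C: FOLLOW(C) ⊇ FOLLOW(S) ⊇ {$,d}; new: +{$,d}
  S: {$,d}  A: {$,d}  B: {$,a,b,d}  C: {$,d}
iter 2: (no change)
  S: {$,d}  A: {$,d}  B: {$,a,b,d}  C: {$,d}

FOLLOW(B) = ["$", "a", "b", "d"]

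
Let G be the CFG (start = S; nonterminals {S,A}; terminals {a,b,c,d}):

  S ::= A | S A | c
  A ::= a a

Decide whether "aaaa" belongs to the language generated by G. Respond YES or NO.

CNF form of G:
  S -> S A | T0 T0 | c
  A -> T0 T0
  T0 -> a

Fill CYK table bottom-up:
  cell(0,0) a: {T0}  orig:{}
  cell(1,1) a: {T0}  orig:{}
  cell(2,2) a: {T0}  orig:{}
  cell(3,3) a: {T0}  orig:{}
  cell(0,1) aa: {A,S}
  cell(1,2) aa: {A,S}
  cell(2,3) aa: {A,S}
  cell(0,2) aaa: ∅
  cell(1,3) aaa: ∅
  cell(0,3) aaaa: {S}

S ∈ T[0,3] ⇒ YES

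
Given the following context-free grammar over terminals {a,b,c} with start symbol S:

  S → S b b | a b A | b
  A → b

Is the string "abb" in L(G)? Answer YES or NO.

Convert to CNF:
  S -> S X2 | T1 X3 | b
  A -> b
  T0 -> b
  T1 -> a
  X2 -> T0 T0
  X3 -> T0 A

Fill CYK table bottom-up:
  T[0,0] 'a' = {T1}  orig:{}
  T[1,1] 'b' = {A,S,T0}  orig:{A,S}
  T[2,2] 'b' = {A,S,T0}  orig:{A,S}
  T[0,1] 'ab' = ∅
  T[1,2] 'bb' = {X2,X3}  orig:{}
  T[0,2] 'abb' = {S}

S ∈ T[0,2] ⇒ YES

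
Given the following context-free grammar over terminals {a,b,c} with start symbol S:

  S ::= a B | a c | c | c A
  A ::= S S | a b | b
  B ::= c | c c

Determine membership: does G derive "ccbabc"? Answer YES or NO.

CNF form of G:
  S -> T0 B | T0 T2 | T2 A | c
  A -> S S | T0 T1 | b
  B -> T2 T2 | c
  T0 -> a
  T1 -> b
  T2 -> c

CYK table (by increasing span):
  [0..0]={B,S,T2}  "c"  orig:{B,S}
  [1..1]={B,S,T2}  "c"  orig:{B,S}
  [2..2]={A,T1}  "b"  orig:{A}
  [3..3]={T0}  "a"  orig:{}
  [4..4]={A,T1}  "b"  orig:{A}
  [5..5]={B,S,T2}  "c"  orig:{B,S}
  [0..1]={A,B}  "cc"
  [1..2]={S}  "cb"
  [2..3]=∅  "ba"
  [3..4]={A}  "ab"
  [4..5]=∅  "bc"
  [0..2]={A}  "ccb"
  [1..3]=∅  "cba"
  [2..4]=∅  "bab"
  [3..5]=∅  "abc"
  [0..3]=∅  "ccba"
  [1..4]=∅  "cbab"
  [2..5]=∅  "babc"
  [0..4]=∅  "ccbab"
  [1..5]=∅  "cbabc"
  [0..5]=∅  "ccbabc"

S ∉ T[0,5] ⇒ NO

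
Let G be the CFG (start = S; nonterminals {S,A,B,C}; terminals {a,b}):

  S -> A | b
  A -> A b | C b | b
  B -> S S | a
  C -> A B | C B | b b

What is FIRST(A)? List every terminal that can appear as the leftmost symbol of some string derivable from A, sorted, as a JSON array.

FIRST sets, iterate to fixpoint:
iter 1:
  A via A→b: +{b}
  B via B→a: +{a}
  C via C→A B: +{b}
  S via S→A: +{b}
  S: {b}  A: {b}  B: {a}  C: {b}
iter 2:
  B via B→S S: +{b}
  S: {b}  A: {b}  B: {a,b}  C: {b}
iter 3: done
  S: {b}  A: {b}  B: {a,b}  C: {b}

FIRST(A) = ["b"]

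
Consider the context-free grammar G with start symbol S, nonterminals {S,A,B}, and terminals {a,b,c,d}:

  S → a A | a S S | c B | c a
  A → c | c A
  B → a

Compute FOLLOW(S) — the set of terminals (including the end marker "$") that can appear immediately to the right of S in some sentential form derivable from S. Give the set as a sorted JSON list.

FIRST iteration:
pass 1:
  A via A→c: +{c}
  B via B→a: +{a}
  S via S→a A: +{a}
  S via S→c B: +{c}
  S: {a,c}  A: {c}  B: {a}
pass 2: — fixpoint
  S: {a,c}  A: {c}  B: {a}

Compute FOLLOW by fixpoint:
seed FOLLOW(S) with $
[1]
  S→a A: FOLLOW(A) ⊇ FOLLOW(S) ⊇ {$}; new: +{$}
  S→a S S: FOLLOW(S) ⊇ FIRST(S) = {a,c}; new: +{a,c}
  S→c B: FOLLOW(B) ⊇ FOLLOW(S) ⊇ {$,a,c}; new: +{$,a,c}
  FOLLOW(S)={$,a,c}  FOLLOW(A)={$}  FOLLOW(B)={$,a,c}
[2]
  S→a A: FOLLOW(A) ⊇ FOLLOW(S) ⊇ {$,a,c}; new: +{a,c}
  FOLLOW(S)={$,a,c}  FOLLOW(A)={$,a,c}  FOLLOW(B)={$,a,c}
[3] done
  FOLLOW(S)={$,a,c}  FOLLOW(A)={$,a,c}  FOLLOW(B)={$,a,c}

FOLLOW(S) = ["$", "a", "c"]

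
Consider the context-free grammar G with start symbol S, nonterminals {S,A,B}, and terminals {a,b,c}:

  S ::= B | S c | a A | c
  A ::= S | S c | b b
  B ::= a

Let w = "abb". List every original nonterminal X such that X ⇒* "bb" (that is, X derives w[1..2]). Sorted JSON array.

CNF form of G:
  S -> S T0 | T1 A | a | c
  A -> S T0 | T1 A | T2 T2 | a | c
  B -> a
  T0 -> c
  T1 -> a
  T2 -> b

Fill CYK table bottom-up — only the sub-triangle for w[1..2]:
  T[1,1] 'b' = {T2}  orig:{}
  T[2,2] 'b' = {T2}  orig:{}
  T[1,2] 'bb' = {A}

Original NTs in T[1,2] deriving "bb": ["A"]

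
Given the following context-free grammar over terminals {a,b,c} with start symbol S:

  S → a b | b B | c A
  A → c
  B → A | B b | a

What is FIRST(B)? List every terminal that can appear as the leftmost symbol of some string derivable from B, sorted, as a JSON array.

FIRST iteration:
pass 1:
  A via A→c: +{c}
  B via B→A: +{c}
  B via B→a: +{a}
  S via S→a b: +{a}
  S via S→b B: +{b}
  S via S→c A: +{c}
  FIRST(S)={a,b,c}  FIRST(A)={c}  FIRST(B)={a,c}
pass 2: done
  FIRST(S)={a,b,c}  FIRST(A)={c}  FIRST(B)={a,c}

FIRST(B) = ["a", "c"]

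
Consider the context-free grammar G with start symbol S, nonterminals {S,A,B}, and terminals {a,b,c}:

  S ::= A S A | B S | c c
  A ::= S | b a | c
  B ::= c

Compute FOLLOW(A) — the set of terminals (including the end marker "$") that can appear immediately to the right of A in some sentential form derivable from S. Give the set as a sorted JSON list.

Compute FIRST by fixpoint:
pass 1:
  A via A→b a: +{b}
  A via A→c: +{c}
  B via B→c: +{c}
  S via S→A S A: +{b,c}
  FIRST[S]={b,c}  FIRST[A]={b,c}  FIRST[B]={c}
pass 2: — fixpoint
  FIRST[S]={b,c}  FIRST[A]={b,c}  FIRST[B]={c}

FOLLOW sets:
initialize: $ ∈ FOLLOW(S)
iter 1:
  S→A S A: FOLLOW(A) ⊇ FIRST(S) = {b,c}; new: +{b,c}
  S→A S A: FOLLOW(S) ⊇ FIRST(A) = {b,c}; new: +{b,c}
  S→A S A: FOLLOW(A) ⊇ FOLLOW(S) ⊇ {$,b,c}; new: +{$}
  S→B S: FOLLOW(B) ⊇ FIRST(S) = {b,c}; new: +{b,c}
  FOLLOW[S]={$,b,c}  FOLLOW[A]={$,b,c}  FOLLOW[B]={b,c}
iter 2: done
  FOLLOW[S]={$,b,c}  FOLLOW[A]={$,b,c}  FOLLOW[B]={b,c}

FOLLOW(A) = ["$", "b", "c"]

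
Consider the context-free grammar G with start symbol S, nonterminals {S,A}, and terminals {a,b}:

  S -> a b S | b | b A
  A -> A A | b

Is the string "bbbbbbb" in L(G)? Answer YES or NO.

CNF form of G:
  S -> T0 X2 | T1 A | b
  A -> A A | b
  T0 -> a
  T1 -> b
  X2 -> T1 S

CYK table (by increasing span):
  [0..0]={A,S,T1}  "b"  orig:{A,S}
  [1..1]={A,S,T1}  "b"  orig:{A,S}
  [2..2]={A,S,T1}  "b"  orig:{A,S}
  [3..3]={A,S,T1}  "b"  orig:{A,S}
  [4..4]={A,S,T1}  "b"  orig:{A,S}
  [5..5]={A,S,T1}  "b"  orig:{A,S}
  [6..6]={A,S,T1}  "b"  orig:{A,S}
  [0..1]={A,S,X2}  "bb"  orig:{A,S}
  [1..2]={A,S,X2}  "bb"  orig:{A,S}
  [2..3]={A,S,X2}  "bb"  orig:{A,S}
  [3..4]={A,S,X2}  "bb"  orig:{A,S}
  [4..5]={A,S,X2}  "bb"  orig:{A,S}
  [5..6]={A,S,X2}  "bb"  orig:{A,S}
  [0..2]={A,S,X2}  "bbb"  orig:{A,S}
  [1..3]={A,S,X2}  "bbb"  orig:{A,S}
  [2..4]={A,S,X2}  "bbb"  orig:{A,S}
  [3..5]={A,S,X2}  "bbb"  orig:{A,S}
  [4..6]={A,S,X2}  "bbb"  orig:{A,S}
  [0..3]={A,S,X2}  "bbbb"  orig:{A,S}
  [1..4]={A,S,X2}  "bbbb"  orig:{A,S}
  [2..5]={A,S,X2}  "bbbb"  orig:{A,S}
  [3..6]={A,S,X2}  "bbbb"  orig:{A,S}
  [0..4]={A,S,X2}  "bbbbb"  orig:{A,S}
  [1..5]={A,S,X2}  "bbbbb"  orig:{A,S}
  [2..6]={A,S,X2}  "bbbbb"  orig:{A,S}
  [0..5]={A,S,X2}  "bbbbbb"  orig:{A,S}
  [1..6]={A,S,X2}  "bbbbbb"  orig:{A,S}
  [0..6]={A,S,X2}  "bbbbbbb"  orig:{A,S}

S ∈ T[0,6] ⇒ YES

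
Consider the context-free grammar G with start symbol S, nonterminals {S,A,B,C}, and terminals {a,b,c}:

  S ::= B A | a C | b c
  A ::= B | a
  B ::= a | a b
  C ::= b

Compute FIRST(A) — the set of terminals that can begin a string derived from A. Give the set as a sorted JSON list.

FIRST sets, iterate to fixpoint:
iter 1:
  A via A→a: +{a}
  B via B→a: +{a}
  C via C→b: +{b}
  S via S→B A: +{a}
  S via S→b c: +{b}
  S: {a,b}  A: {a}  B: {a}  C: {b}
iter 2: (no change)
  S: {a,b}  A: {a}  B: {a}  C: {b}

FIRST(A) = ["a"]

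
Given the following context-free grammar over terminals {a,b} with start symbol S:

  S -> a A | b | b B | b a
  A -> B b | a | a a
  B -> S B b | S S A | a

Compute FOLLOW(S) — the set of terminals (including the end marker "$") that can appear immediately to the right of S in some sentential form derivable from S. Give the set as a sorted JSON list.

FIRST sets, iterate to fixpoint:
round 1:
  A via A→a: +{a}
  B via B→a: +{a}
  S via S→a A: +{a}
  S via S→b: +{b}
  FIRST[S]={a,b}  FIRST[A]={a}  FIRST[B]={a}
round 2:
  B via B→S B b: +{b}
  FIRST[S]={a,b}  FIRST[A]={a}  FIRST[B]={a,b}
round 3:
  A via A→B b: +{b}
  FIRST[S]={a,b}  FIRST[A]={a,b}  FIRST[B]={a,b}
round 4: — fixpoint
  FIRST[S]={a,b}  FIRST[A]={a,b}  FIRST[B]={a,b}

FOLLOW iteration:
initialize: $ ∈ FOLLOW(S)
pass 1:
  A→B b: FOLLOW(B) ⊇ FIRST(b) = {b}; new: +{b}
  B→S B b: FOLLOW(S) ⊇ FIRST(B) = {a,b}; new: +{a,b}
  B→S S A: FOLLOW(A) ⊇ FOLLOW(B) ⊇ {b}; new: +{b}
  S→a A: FOLLOW(A) ⊇ FOLLOW(S) ⊇ {$,a,b}; new: +{$,a}
  S→b B: FOLLOW(B) ⊇ FOLLOW(S) ⊇ {$,a,b}; new: +{$,a}
  FOLLOW(S)={$,a,b}  FOLLOW(A)={$,a,b}  FOLLOW(B)={$,a,b}
pass 2: (no change)
  FOLLOW(S)={$,a,b}  FOLLOW(A)={$,a,b}  FOLLOW(B)={$,a,b}

FOLLOW(S) = ["$", "a", "b"]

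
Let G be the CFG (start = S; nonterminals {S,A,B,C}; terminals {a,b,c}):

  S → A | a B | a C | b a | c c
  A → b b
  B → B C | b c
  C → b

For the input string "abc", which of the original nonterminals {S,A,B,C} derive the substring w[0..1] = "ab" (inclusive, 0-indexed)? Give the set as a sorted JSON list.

Convert to CNF:
  S -> T0 T0 | T0 T2 | T1 T1 | T2 B | T2 C
  A -> T0 T0
  B -> B C | T0 T1
  C -> b
  T0 -> b
  T1 -> c
  T2 -> a

CYK fill (cells [i..j] with 0 ≤ i ≤ j ≤ 1 only):
  [0..0]={T2}  "a"  orig:{}
  [1..1]={C,T0}  "b"  orig:{C}
  [0..1]={S}  "ab"

Original NTs in T[0,1] deriving "ab": ["S"]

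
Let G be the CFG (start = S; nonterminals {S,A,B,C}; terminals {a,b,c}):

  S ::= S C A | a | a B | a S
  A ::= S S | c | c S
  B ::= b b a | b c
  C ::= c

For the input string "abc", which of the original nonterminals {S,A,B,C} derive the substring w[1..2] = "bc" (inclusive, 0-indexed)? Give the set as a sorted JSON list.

Convert to CNF:
  S -> S X4 | T2 B | T2 S | a
  A -> S S | T0 S | c
  B -> T1 T0 | T1 X3
  C -> c
  T0 -> c
  T1 -> b
  T2 -> a
  X3 -> T1 T2
  X4 -> C A

Fill CYK table bottom-up — only the sub-triangle for w[1..2]:
  T[1,1] 'b' = {T1}  orig:{}
  T[2,2] 'c' = {A,C,T0}  orig:{A,C}
  T[1,2] 'bc' = {B}

Original NTs in T[1,2] deriving "bc": ["B"]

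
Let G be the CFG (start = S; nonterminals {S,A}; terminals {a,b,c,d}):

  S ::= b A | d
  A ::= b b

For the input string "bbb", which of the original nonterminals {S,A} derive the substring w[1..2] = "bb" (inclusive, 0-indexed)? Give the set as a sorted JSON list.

Convert to CNF:
  S -> T0 A | d
  A -> T0 T0
  T0 -> b

Fill CYK table bottom-up (cells [i..j] with 1 ≤ i ≤ j ≤ 2 only):
  cell(1,1) b: {T0}  orig:{}
  cell(2,2) b: {T0}  orig:{}
  cell(1,2) bb: {A}

Original NTs in T[1,2] deriving "bb": ["A"]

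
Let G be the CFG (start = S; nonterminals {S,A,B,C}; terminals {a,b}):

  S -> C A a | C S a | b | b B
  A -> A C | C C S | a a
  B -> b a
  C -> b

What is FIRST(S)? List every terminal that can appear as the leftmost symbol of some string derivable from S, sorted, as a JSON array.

Compute FIRST by fixpoint:
[1]
  A via A→a a: +{a}
  B via B→b a: +{b}
  C via C→b: +{b}
  S via S→C A a: +{b}
  FIRST[S]={b}  FIRST[A]={a}  FIRST[B]={b}  FIRST[C]={b}
[2]
  A via A→C C S: +{b}
  FIRST[S]={b}  FIRST[A]={a,b}  FIRST[B]={b}  FIRST[C]={b}
[3] done
  FIRST[S]={b}  FIRST[A]={a,b}  FIRST[B]={b}  FIRST[C]={b}

FIRST(S) = ["b"]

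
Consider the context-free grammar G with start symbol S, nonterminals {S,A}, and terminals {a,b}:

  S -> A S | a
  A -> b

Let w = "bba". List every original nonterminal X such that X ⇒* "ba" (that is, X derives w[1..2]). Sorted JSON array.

Convert to CNF:
  S -> A S | a
  A -> b

Fill CYK table bottom-up — only the sub-triangle for w[1..2]:
  cell(1,1) b: {A}
  cell(2,2) a: {S}
  cell(1,2) ba: {S}

Original NTs in T[1,2] deriving "ba": ["S"]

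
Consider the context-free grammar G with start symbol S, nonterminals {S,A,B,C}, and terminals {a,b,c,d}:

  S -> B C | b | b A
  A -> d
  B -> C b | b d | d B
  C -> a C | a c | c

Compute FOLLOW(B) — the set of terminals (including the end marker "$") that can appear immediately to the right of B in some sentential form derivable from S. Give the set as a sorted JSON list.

FIRST iteration:
pass 1:
  A via A→d: +{d}
  B via B→b d: +{b}
  B via B→d B: +{d}
  C via C→a C: +{a}
  C via C→c: +{c}
  S via S→B C: +{b,d}
  FIRST[S]={b,d}  FIRST[A]={d}  FIRST[B]={b,d}  FIRST[C]={a,c}
pass 2:
  B via B→C b: +{a,c}
  S via S→B C: +{a,c}
  FIRST[S]={a,b,c,d}  FIRST[A]={d}  FIRST[B]={a,b,c,d}  FIRST[C]={a,c}
pass 3: done
  FIRST[S]={a,b,c,d}  FIRST[A]={d}  FIRST[B]={a,b,c,d}  FIRST[C]={a,c}

FOLLOW iteration:
seed FOLLOW(S) with $
round 1:
  B→C b: FOLLOW(C) ⊇ FIRST(b) = {b}; new: +{b}
  S→B C: FOLLOW(B) ⊇ FIRST(C) = {a,c}; new: +{a,c}
  S→B C: FOLLOW(C) ⊇ FOLLOW(S) ⊇ {$}; new: +{$}
  S→b A: FOLLOW(A) ⊇ FOLLOW(S) ⊇ {$}; new: +{$}
  S: {$}  A: {$}  B: {a,c}  C: {$,b}
round 2: (no change)
  S: {$}  A: {$}  B: {a,c}  C: {$,b}

FOLLOW(B) = ["a", "c"]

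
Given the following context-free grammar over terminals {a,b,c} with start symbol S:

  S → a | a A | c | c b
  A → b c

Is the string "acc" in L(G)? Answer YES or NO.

Convert to CNF:
  S -> T1 T0 | T2 A | a | c
  A -> T0 T1
  T0 -> b
  T1 -> c
  T2 -> a

CYK table (by increasing span):
  T[0,0] 'a' = {S,T2}  orig:{S}
  T[1,1] 'c' = {S,T1}  orig:{S}
  T[2,2] 'c' = {S,T1}  orig:{S}
  T[0,1] 'ac' = ∅
  T[1,2] 'cc' = ∅
  T[0,2] 'acc' = ∅

S ∉ T[0,2] ⇒ NO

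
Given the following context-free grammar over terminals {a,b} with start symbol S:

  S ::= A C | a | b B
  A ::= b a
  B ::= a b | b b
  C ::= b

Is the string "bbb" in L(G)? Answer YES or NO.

Convert to CNF:
  S -> A C | T0 B | a
  A -> T0 T1
  B -> T0 T0 | T1 T0
  C -> b
  T0 -> b
  T1 -> a

Fill CYK table bottom-up:
  cell(0,0) b: {C,T0}  orig:{C}
  cell(1,1) b: {C,T0}  orig:{C}
  cell(2,2) b: {C,T0}  orig:{C}
  cell(0,1) bb: {B}
  cell(1,2) bb: {B}
  cell(0,2) bbb: {S}

S ∈ T[0,2] ⇒ YES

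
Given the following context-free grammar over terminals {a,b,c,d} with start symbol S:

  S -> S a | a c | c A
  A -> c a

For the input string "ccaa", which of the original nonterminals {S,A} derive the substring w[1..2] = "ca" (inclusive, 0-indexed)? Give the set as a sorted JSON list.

CNF form of G:
  S -> S T1 | T0 A | T1 T0
  A -> T0 T1
  T0 -> c
  T1 -> a

Fill CYK table bottom-up — only the sub-triangle for w[1..2]:
  T[1,1] 'c' = {T0}  orig:{}
  T[2,2] 'a' = {T1}  orig:{}
  T[1,2] 'ca' = {A}

Original NTs in T[1,2] deriving "ca": ["A"]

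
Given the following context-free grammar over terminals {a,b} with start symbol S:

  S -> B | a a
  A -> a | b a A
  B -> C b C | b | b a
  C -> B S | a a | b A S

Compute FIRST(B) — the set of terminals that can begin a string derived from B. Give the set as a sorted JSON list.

FIRST iteration:
round 1:
  A via A→a: +{a}
  A via A→b a A: +{b}
  B via B→b: +{b}
  C via C→B S: +{b}
  C via C→a a: +{a}
  S via S→B: +{b}
  S via S→a a: +{a}
  S: {a,b}  A: {a,b}  B: {b}  C: {a,b}
round 2:
  B via B→C b C: +{a}
  S: {a,b}  A: {a,b}  B: {a,b}  C: {a,b}
round 3: — fixpoint
  S: {a,b}  A: {a,b}  B: {a,b}  C: {a,b}

FIRST(B) = ["a", "b"]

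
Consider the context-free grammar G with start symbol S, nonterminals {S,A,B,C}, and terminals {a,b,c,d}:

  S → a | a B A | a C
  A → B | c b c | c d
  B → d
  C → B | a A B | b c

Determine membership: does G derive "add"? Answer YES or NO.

Convert to CNF:
  S -> T3 C | T3 X6 | a
  A -> T0 T2 | T0 X4 | d
  B -> d
  C -> T1 T0 | T3 X5 | d
  T0 -> c
  T1 -> b
  T2 -> d
  T3 -> a
  X4 -> T1 T0
  X5 -> A B
  X6 -> B A

Fill CYK table bottom-up:
  cell(0,0) a: {S,T3}  orig:{S}
  cell(1,1) d: {A,B,C,T2}  orig:{A,B,C}
  cell(2,2) d: {A,B,C,T2}  orig:{A,B,C}
  cell(0,1) ad: {S}
  cell(1,2) dd: {X5,X6}  orig:{}
  cell(0,2) add: {C,S}

S ∈ T[0,2] ⇒ YES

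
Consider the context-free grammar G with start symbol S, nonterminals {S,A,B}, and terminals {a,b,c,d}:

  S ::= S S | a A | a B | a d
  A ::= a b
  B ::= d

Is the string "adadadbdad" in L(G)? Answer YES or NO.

Convert to CNF:
  S -> S S | T0 A | T0 B | T0 T2
  A -> T0 T1
  B -> d
  T0 -> a
  T1 -> b
  T2 -> d

CYK fill:
  T[0,0] 'a' = {T0}  orig:{}
  T[1,1] 'd' = {B,T2}  orig:{B}
  T[2,2] 'a' = {T0}  orig:{}
  T[3,3] 'd' = {B,T2}  orig:{B}
  T[4,4] 'a' = {T0}  orig:{}
  T[5,5] 'd' = {B,T2}  orig:{B}
  T[6,6] 'b' = {T1}  orig:{}
  T[7,7] 'd' = {B,T2}  orig:{B}
  T[8,8] 'a' = {T0}  orig:{}
  T[9,9] 'd' = {B,T2}  orig:{B}
  T[0,1] 'ad' = {S}
  T[1,2] 'da' = ∅
  T[2,3] 'ad' = {S}
  T[3,4] 'da' = ∅
  T[4,5] 'ad' = {S}
  T[5,6] 'db' = ∅
  T[6,7] 'bd' = ∅
  T[7,8] 'da' = ∅
  T[8,9] 'ad' = {S}
  T[0,2] 'ada' = ∅
  T[1,3] 'dad' = ∅
  T[2,4] 'ada' = ∅
  T[3,5] 'dad' = ∅
  T[4,6] 'adb' = ∅
  T[5,7] 'dbd' = ∅
  T[6,8] 'bda' = ∅
  T[7,9] 'dad' = ∅
  T[0,3] 'adad' = {S}
  T[1,4] 'dada' = ∅
  T[2,5] 'adad' = {S}
  T[3,6] 'dadb' = ∅
  T[4,7] 'adbd' = ∅
  T[5,8] 'dbda' = ∅
  T[6,9] 'bdad' = ∅
  T[0,4] 'adada' = ∅
  T[1,5] 'dadad' = ∅
  T[2,6] 'adadb' = ∅
  T[3,7] 'dadbd' = ∅
  T[4,8] 'adbda' = ∅
  T[5,9] 'dbdad' = ∅
  T[0,5] 'adadad' = {S}
  T[1,6] 'dadadb' = ∅
  T[2,7] 'adadbd' = ∅
  T[3,8] 'dadbda' = ∅
  T[4,9] 'adbdad' = ∅
  T[0,6] 'adadadb' = ∅
  T[1,7] 'dadadbd' = ∅
  T[2,8] 'adadbda' = ∅
  T[3,9] 'dadbdad' = ∅
  T[0,7] 'adadadbd' = ∅
  T[1,8] 'dadadbda' = ∅
  T[2,9] 'adadbdad' = ∅
  T[0,8] 'adadadbda' = ∅
  T[1,9] 'dadadbdad' = ∅
  T[0,9] 'adadadbdad' = ∅

S ∉ T[0,9] ⇒ NO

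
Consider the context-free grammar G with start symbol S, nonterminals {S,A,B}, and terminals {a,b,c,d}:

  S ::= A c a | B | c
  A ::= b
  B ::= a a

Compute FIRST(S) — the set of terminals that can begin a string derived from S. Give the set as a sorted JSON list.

FIRST iteration:
round 1:
  A via A→b: +{b}
  B via B→a a: +{a}
  S via S→A c a: +{b}
  S via S→B: +{a}
  S via S→c: +{c}
  S: {a,b,c}  A: {b}  B: {a}
round 2: done
  S: {a,b,c}  A: {b}  B: {a}

FIRST(S) = ["a", "b", "c"]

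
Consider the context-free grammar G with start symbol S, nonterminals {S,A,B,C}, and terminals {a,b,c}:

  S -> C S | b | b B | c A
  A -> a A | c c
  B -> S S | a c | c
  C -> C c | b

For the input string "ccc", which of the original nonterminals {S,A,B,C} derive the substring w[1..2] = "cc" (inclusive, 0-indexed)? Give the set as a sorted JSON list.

Convert to CNF:
  S -> C S | T1 A | T2 B | b
  A -> T0 A | T1 T1
  B -> S S | T0 T1 | c
  C -> C T1 | b
  T0 -> a
  T1 -> c
  T2 -> b

CYK table (by increasing span) — only the sub-triangle for w[1..2]:
  [1..1]={B,T1}  "c"  orig:{B}
  [2..2]={B,T1}  "c"  orig:{B}
  [1..2]={A}  "cc"

Original NTs in T[1,2] deriving "cc": ["A"]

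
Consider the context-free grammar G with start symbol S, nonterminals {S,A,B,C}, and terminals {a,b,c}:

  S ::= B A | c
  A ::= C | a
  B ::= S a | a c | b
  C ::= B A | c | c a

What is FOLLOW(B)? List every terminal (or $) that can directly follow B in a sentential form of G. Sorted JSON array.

FIRST sets, iterate to fixpoint:
round 1:
  A via A→a: +{a}
  B via B→a c: +{a}
  B via B→b: +{b}
  C via C→B A: +{a,b}
  C via C→c: +{c}
  S via S→B A: +{a,b}
  S via S→c: +{c}
  FIRST[S]={a,b,c}  FIRST[A]={a}  FIRST[B]={a,b}  FIRST[C]={a,b,c}
round 2:
  A via A→C: +{b,c}
  B via B→S a: +{c}
  FIRST[S]={a,b,c}  FIRST[A]={a,b,c}  FIRST[B]={a,b,c}  FIRST[C]={a,b,c}
round 3: (no change)
  FIRST[S]={a,b,c}  FIRST[A]={a,b,c}  FIRST[B]={a,b,c}  FIRST[C]={a,b,c}

Compute FOLLOW by fixpoint:
FOLLOW(S) := {$}
pass 1:
  B→S a: FOLLOW(S) ⊇ FIRST(a) = {a}; new: +{a}
  C→B A: FOLLOW(B) ⊇ FIRST(A) = {a,b,c}; new: +{a,b,c}
  S→B A: FOLLOW(A) ⊇ FOLLOW(S) ⊇ {$,a}; new: +{$,a}
  FOLLOW(S)={$,a}  FOLLOW(A)={$,a}  FOLLOW(B)={a,b,c}  FOLLOW(C)={}
pass 2:
  A→C: FOLLOW(C) ⊇ FOLLOW(A) ⊇ {$,a}; new: +{$,a}
  FOLLOW(S)={$,a}  FOLLOW(A)={$,a}  FOLLOW(B)={a,b,c}  FOLLOW(C)={$,a}
pass 3: (stable)
  FOLLOW(S)={$,a}  FOLLOW(A)={$,a}  FOLLOW(B)={a,b,c}  FOLLOW(C)={$,a}

FOLLOW(B) = ["a", "b", "c"]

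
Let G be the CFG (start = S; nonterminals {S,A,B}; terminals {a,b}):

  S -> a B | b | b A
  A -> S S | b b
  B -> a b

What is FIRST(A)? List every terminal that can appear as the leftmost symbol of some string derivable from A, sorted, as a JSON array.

FIRST iteration:
round 1:
  A via A→b b: +{b}
  B via B→a b: +{a}
  S via S→a B: +{a}
  S via S→b: +{b}
  FIRST(S)={a,b}  FIRST(A)={b}  FIRST(B)={a}
round 2:
  A via A→S S: +{a}
  FIRST(S)={a,b}  FIRST(A)={a,b}  FIRST(B)={a}
round 3: (stable)
  FIRST(S)={a,b}  FIRST(A)={a,b}  FIRST(B)={a}

FIRST(A) = ["a", "b"]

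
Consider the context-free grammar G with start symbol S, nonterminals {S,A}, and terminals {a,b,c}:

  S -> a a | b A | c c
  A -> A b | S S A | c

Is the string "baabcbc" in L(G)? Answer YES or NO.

Convert to CNF:
  S -> T0 A | T1 T1 | T2 T2
  A -> A T0 | S X3 | c
  T0 -> b
  T1 -> a
  T2 -> c
  X3 -> S A

Fill CYK table bottom-up:
  cell(0,0) b: {T0}  orig:{}
  cell(1,1) a: {T1}  orig:{}
  cell(2,2) a: {T1}  orig:{}
  cell(3,3) b: {T0}  orig:{}
  cell(4,4) c: {A,T2}  orig:{A}
  cell(5,5) b: {T0}  orig:{}
  cell(6,6) c: {A,T2}  orig:{A}
  cell(0,1) ba: ∅
  cell(1,2) aa: {S}
  cell(2,3) ab: ∅
  cell(3,4) bc: {S}
  cell(4,5) cb: {A}
  cell(5,6) bc: {S}
  cell(0,2) baa: ∅
  cell(1,3) aab: ∅
  cell(2,4) abc: ∅
  cell(3,5) bcb: {S}
  cell(4,6) cbc: ∅
  cell(0,3) baab: ∅
  cell(1,4) aabc: ∅
  cell(2,5) abcb: ∅
  cell(3,6) bcbc: {X3}  orig:{}
  cell(0,4) baabc: ∅
  cell(1,5) aabcb: ∅
  cell(2,6) abcbc: ∅
  cell(0,5) baabcb: ∅
  cell(1,6) aabcbc: {A}
  cell(0,6) baabcbc: {S}

S ∈ T[0,6] ⇒ YES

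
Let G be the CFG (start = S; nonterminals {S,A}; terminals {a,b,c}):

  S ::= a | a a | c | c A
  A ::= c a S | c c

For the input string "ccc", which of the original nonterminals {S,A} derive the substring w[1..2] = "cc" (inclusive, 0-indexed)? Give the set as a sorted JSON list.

Convert to CNF:
  S -> T0 A | T1 T1 | a | c
  A -> T0 T0 | T0 X2
  T0 -> c
  T1 -> a
  X2 -> T1 S

CYK table (by increasing span) (cells [i..j] with 1 ≤ i ≤ j ≤ 2 only):
  T[1,1] 'c' = {S,T0}  orig:{S}
  T[2,2] 'c' = {S,T0}  orig:{S}
  T[1,2] 'cc' = {A}

Original NTs in T[1,2] deriving "cc": ["A"]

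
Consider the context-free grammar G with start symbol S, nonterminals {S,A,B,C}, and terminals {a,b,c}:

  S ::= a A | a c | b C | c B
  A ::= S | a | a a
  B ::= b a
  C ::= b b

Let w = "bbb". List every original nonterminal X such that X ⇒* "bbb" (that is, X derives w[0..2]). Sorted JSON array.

Convert to CNF:
  S -> T0 A | T0 T1 | T1 B | T2 C
  A -> T0 A | T0 T0 | T0 T1 | T1 B | T2 C | a
  B -> T2 T0
  C -> T2 T2
  T0 -> a
  T1 -> c
  T2 -> b

Fill CYK table bottom-up — only the sub-triangle for w[0..2]:
  cell(0,0) b: {T2}  orig:{}
  cell(1,1) b: {T2}  orig:{}
  cell(2,2) b: {T2}  orig:{}
  cell(0,1) bb: {C}
  cell(1,2) bb: {C}
  cell(0,2) bbb: {A,S}

Original NTs in T[0,2] deriving "bbb": ["A", "S"]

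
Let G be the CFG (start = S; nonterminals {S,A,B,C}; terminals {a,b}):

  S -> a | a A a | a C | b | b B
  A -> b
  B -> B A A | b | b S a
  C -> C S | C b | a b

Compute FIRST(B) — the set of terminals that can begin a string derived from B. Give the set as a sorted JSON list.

Compute FIRST by fixpoint:
iter 1:
  A via A→b: +{b}
  B via B→b: +{b}
  C via C→a b: +{a}
  S via S→a: +{a}
  S via S→b: +{b}
  S: {a,b}  A: {b}  B: {b}  C: {a}
iter 2: done
  S: {a,b}  A: {b}  B: {b}  C: {a}

FIRST(B) = ["b"]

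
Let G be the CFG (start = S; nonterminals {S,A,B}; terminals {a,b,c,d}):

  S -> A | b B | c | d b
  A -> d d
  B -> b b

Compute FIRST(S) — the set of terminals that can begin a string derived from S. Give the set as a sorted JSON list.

FIRST iteration:
[1]
  A via A→d d: +{d}
  B via B→b b: +{b}
  S via S→A: +{d}
  S via S→b B: +{b}
  S via S→c: +{c}
  FIRST[S]={b,c,d}  FIRST[A]={d}  FIRST[B]={b}
[2] done
  FIRST[S]={b,c,d}  FIRST[A]={d}  FIRST[B]={b}

FIRST(S) = ["b", "c", "d"]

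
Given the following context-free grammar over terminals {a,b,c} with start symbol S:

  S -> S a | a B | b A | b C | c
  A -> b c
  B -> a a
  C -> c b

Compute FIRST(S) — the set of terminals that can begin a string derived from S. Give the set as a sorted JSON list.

Compute FIRST by fixpoint:
[1]
  A via A→b c: +{b}
  B via B→a a: +{a}
  C via C→c b: +{c}
  S via S→a B: +{a}
  S via S→b A: +{b}
  S via S→c: +{c}
  FIRST(S)={a,b,c}  FIRST(A)={b}  FIRST(B)={a}  FIRST(C)={c}
[2] done
  FIRST(S)={a,b,c}  FIRST(A)={b}  FIRST(B)={a}  FIRST(C)={c}

FIRST(S) = ["a", "b", "c"]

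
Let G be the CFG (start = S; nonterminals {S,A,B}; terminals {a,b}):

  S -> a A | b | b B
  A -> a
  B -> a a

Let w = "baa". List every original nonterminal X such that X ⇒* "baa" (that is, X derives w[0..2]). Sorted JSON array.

CNF form of G:
  S -> T0 A | T1 B | b
  A -> a
  B -> T0 T0
  T0 -> a
  T1 -> b

CYK table (by increasing span), restricted to cells inside w[0..2]:
  cell(0,0) b: {S,T1}  orig:{S}
  cell(1,1) a: {A,T0}  orig:{A}
  cell(2,2) a: {A,T0}  orig:{A}
  cell(0,1) ba: ∅
  cell(1,2) aa: {B,S}
  cell(0,2) baa: {S}

Original NTs in T[0,2] deriving "baa": ["S"]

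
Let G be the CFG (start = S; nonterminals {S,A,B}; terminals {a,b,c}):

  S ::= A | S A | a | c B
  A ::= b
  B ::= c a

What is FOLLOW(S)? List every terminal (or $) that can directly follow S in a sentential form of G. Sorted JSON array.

FIRST iteration:
[1]
  A via A→b: +{b}
  B via B→c a: +{c}
  S via S→A: +{b}
  S via S→a: +{a}
  S via S→c B: +{c}
  FIRST[S]={a,b,c}  FIRST[A]={b}  FIRST[B]={c}
[2] (no change)
  FIRST[S]={a,b,c}  FIRST[A]={b}  FIRST[B]={c}

Compute FOLLOW by fixpoint:
initialize: $ ∈ FOLLOW(S)
round 1:
  S→A: FOLLOW(A) ⊇ FOLLOW(S) ⊇ {$}; new: +{$}
  S→S A: FOLLOW(S) ⊇ FIRST(A) = {b}; new: +{b}
  S→S A: FOLLOW(A) ⊇ FOLLOW(S) ⊇ {$,b}; new: +{b}
  S→c B: FOLLOW(B) ⊇ FOLLOW(S) ⊇ {$,b}; new: +{$,b}
  FOLLOW(S)={$,b}  FOLLOW(A)={$,b}  FOLLOW(B)={$,b}
round 2: (stable)
  FOLLOW(S)={$,b}  FOLLOW(A)={$,b}  FOLLOW(B)={$,b}

FOLLOW(S) = ["$", "b"]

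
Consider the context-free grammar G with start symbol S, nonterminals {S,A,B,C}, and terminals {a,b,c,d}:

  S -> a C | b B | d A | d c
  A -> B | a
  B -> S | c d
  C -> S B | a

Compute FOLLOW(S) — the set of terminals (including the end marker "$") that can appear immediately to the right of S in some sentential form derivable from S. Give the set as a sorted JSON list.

FIRST iteration:
[1]
  A via A→a: +{a}
  B via B→c d: +{c}
  C via C→a: +{a}
  S via S→a C: +{a}
  S via S→b B: +{b}
  S via S→d A: +{d}
  FIRST[S]={a,b,d}  FIRST[A]={a}  FIRST[B]={c}  FIRST[C]={a}
[2]
  A via A→B: +{c}
  B via B→S: +{a,b,d}
  C via C→S B: +{b,d}
  FIRST[S]={a,b,d}  FIRST[A]={a,c}  FIRST[B]={a,b,c,d}  FIRST[C]={a,b,d}
[3]
  A via A→B: +{b,d}
  FIRST[S]={a,b,d}  FIRST[A]={a,b,c,d}  FIRST[B]={a,b,c,d}  FIRST[C]={a,b,d}
[4] (no change)
  FIRST[S]={a,b,d}  FIRST[A]={a,b,c,d}  FIRST[B]={a,b,c,d}  FIRST[C]={a,b,d}

Compute FOLLOW by fixpoint:
FOLLOW(S) := {$}
pass 1:
  C→S B: FOLLOW(S) ⊇ FIRST(B) = {a,b,c,d}; new: +{a,b,c,d}
  S→a C: FOLLOW(C) ⊇ FOLLOW(S) ⊇ {$,a,b,c,d}; new: +{$,a,b,c,d}
  S→b B: FOLLOW(B) ⊇ FOLLOW(S) ⊇ {$,a,b,c,d}; new: +{$,a,b,c,d}
  S→d A: FOLLOW(A) ⊇ FOLLOW(S) ⊇ {$,a,b,c,d}; new: +{$,a,b,c,d}
  FOLLOW(S)={$,a,b,c,d}  FOLLOW(A)={$,a,b,c,d}  FOLLOW(B)={$,a,b,c,d}  FOLLOW(C)={$,a,b,c,d}
pass 2: — fixpoint
  FOLLOW(S)={$,a,b,c,d}  FOLLOW(A)={$,a,b,c,d}  FOLLOW(B)={$,a,b,c,d}  FOLLOW(C)={$,a,b,c,d}

FOLLOW(S) = ["$", "a", "b", "c", "d"]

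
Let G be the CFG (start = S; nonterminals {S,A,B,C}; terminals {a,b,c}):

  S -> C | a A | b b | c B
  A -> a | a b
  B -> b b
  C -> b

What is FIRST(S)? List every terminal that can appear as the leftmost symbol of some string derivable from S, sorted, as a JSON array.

FIRST sets, iterate to fixpoint:
round 1:
  A via A→a: +{a}
  B via B→b b: +{b}
  C via C→b: +{b}
  S via S→C: +{b}
  S via S→a A: +{a}
  S via S→c B: +{c}
  S: {a,b,c}  A: {a}  B: {b}  C: {b}
round 2: (no change)
  S: {a,b,c}  A: {a}  B: {b}  C: {b}

FIRST(S) = ["a", "b", "c"]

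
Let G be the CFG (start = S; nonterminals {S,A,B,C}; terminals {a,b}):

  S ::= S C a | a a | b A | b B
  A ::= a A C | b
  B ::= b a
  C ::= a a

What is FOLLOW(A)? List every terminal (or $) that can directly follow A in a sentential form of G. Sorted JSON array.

FIRST iteration:
round 1:
  A via A→a A C: +{a}
  A via A→b: +{b}
  B via B→b a: +{b}
  C via C→a a: +{a}
  S via S→a a: +{a}
  S via S→b A: +{b}
  S: {a,b}  A: {a,b}  B: {b}  C: {a}
round 2: (no change)
  S: {a,b}  A: {a,b}  B: {b}  C: {a}

FOLLOW iteration:
initialize: $ ∈ FOLLOW(S)
pass 1:
  A→a A C: FOLLOW(A) ⊇ FIRST(C) = {a}; new: +{a}
  A→a A C: FOLLOW(C) ⊇ FOLLOW(A) ⊇ {a}; new: +{a}
  S→S C a: FOLLOW(S) ⊇ FIRST(C) = {a}; new: +{a}
  S→b A: FOLLOW(A) ⊇ FOLLOW(S) ⊇ {$,a}; new: +{$}
  S→b B: FOLLOW(B) ⊇ FOLLOW(S) ⊇ {$,a}; new: +{$,a}
  FOLLOW[S]={$,a}  FOLLOW[A]={$,a}  FOLLOW[B]={$,a}  FOLLOW[C]={a}
pass 2:
  A→a A C: FOLLOW(C) ⊇ FOLLOW(A) ⊇ {$,a}; new: +{$}
  FOLLOW[S]={$,a}  FOLLOW[A]={$,a}  FOLLOW[B]={$,a}  FOLLOW[C]={$,a}
pass 3: (stable)
  FOLLOW[S]={$,a}  FOLLOW[A]={$,a}  FOLLOW[B]={$,a}  FOLLOW[C]={$,a}

FOLLOW(A) = ["$", "a"]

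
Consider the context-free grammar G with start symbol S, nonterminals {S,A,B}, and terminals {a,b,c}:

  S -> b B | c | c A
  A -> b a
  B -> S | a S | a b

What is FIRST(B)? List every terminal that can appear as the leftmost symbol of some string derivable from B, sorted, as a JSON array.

FIRST sets, iterate to fixpoint:
[1]
  A via A→b a: +{b}
  B via B→a S: +{a}
  S via S→b B: +{b}
  S via S→c: +{c}
  FIRST(S)={b,c}  FIRST(A)={b}  FIRST(B)={a}
[2]
  B via B→S: +{b,c}
  FIRST(S)={b,c}  FIRST(A)={b}  FIRST(B)={a,b,c}
[3] (no change)
  FIRST(S)={b,c}  FIRST(A)={b}  FIRST(B)={a,b,c}

FIRST(B) = ["a", "b", "c"]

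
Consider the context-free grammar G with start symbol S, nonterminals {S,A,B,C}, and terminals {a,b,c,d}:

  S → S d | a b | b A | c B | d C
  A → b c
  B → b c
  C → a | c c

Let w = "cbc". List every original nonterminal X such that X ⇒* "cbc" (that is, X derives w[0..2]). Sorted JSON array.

CNF form of G:
  S -> S T2 | T0 A | T1 B | T2 C | T3 T0
  A -> T0 T1
  B -> T0 T1
  C -> T1 T1 | a
  T0 -> b
  T1 -> c
  T2 -> d
  T3 -> a

CYK fill — only the sub-triangle for w[0..2]:
  [0..0]={T1}  "c"  orig:{}
  [1..1]={T0}  "b"  orig:{}
  [2..2]={T1}  "c"  orig:{}
  [0..1]=∅  "cb"
  [1..2]={A,B}  "bc"
  [0..2]={S}  "cbc"

Original NTs in T[0,2] deriving "cbc": ["S"]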